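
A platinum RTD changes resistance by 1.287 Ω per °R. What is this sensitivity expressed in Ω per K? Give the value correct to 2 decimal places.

The quantity depends on a temperature interval, so only the ratio of degree sizes applies; the offset between the scales is irrelevant.
A change of 1 K is a change of 1.8°R, so per K the value is 1.287 × 1.8 = 2.32.

2.32 Ω per K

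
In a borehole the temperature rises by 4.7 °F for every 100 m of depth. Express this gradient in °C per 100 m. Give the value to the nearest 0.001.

Since only a temperature interval is involved, the additive offset between the scales drops out.
A change of 1°F is a change of 5/9°C, so 4.7 × 5/9 = 2.611.

2.611 °C/100 m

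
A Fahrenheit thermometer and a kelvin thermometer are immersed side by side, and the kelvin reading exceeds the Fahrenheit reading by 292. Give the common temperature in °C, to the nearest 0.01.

-63.56°C

Let x be the Fahrenheit reading; then the kelvin reading is 5/9·x + 255.372.
(5/9·x + 255.372) - x = 292  ⇒  (-4/9)·x = 36.6278  ⇒  x = -82.4125°F.
In Celsius: (-82.4125 - 32) × 5/9 = -63.56°C.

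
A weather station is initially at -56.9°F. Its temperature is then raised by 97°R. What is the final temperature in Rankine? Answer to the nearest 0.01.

Initial temperature in Celsius: (-56.9 - 32) × 5/9 = -49.3889°C.
The 97°R change is an interval, so only the factor 5/9 applies: +97 × 5/9 = +53.8889°C.
Final Celsius temperature: -49.3889 + 53.8889 = 4.5000°C.
In Rankine: 4.5000 × 1.8 + 491.67 = 499.77°R.

499.77°R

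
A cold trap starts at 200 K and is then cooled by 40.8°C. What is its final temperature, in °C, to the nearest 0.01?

Initial temperature in Celsius: 200 - 273.15 = -73.1500°C.
Final Celsius temperature: -73.1500 - 40.8000 = -113.9500°C.

-113.95°C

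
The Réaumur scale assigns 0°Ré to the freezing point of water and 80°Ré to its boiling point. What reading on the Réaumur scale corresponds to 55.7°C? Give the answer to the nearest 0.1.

Linearly onto the Réaumur scale: 0 + (55.7000 / 100) × (80 - 0) = 44.6°Ré.

44.6°Ré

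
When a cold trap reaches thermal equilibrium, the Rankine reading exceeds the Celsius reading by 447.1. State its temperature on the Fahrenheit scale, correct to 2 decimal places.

-68.28°F

Let x be the Celsius reading; then the Rankine reading is 1.8·x + 491.67.
(1.8·x + 491.67) - x = 447.1  ⇒  (0.8)·x = -44.57  ⇒  x = -55.7125°C.
In Fahrenheit: -55.7125 × 1.8 + 32 = -68.28°F.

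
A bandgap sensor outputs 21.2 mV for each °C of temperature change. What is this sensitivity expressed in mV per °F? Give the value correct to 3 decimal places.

Since only a temperature interval is involved, the additive offset between the scales drops out.
A change of 1°F is a change of 5/9°C, so per °F the value is 21.2 × 5/9 = 11.778.

11.778 mV per °F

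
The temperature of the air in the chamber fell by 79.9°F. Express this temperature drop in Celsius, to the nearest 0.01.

An interval of 1°F corresponds to 5/9°C.
79.9 × 5/9 = 44.39.

44.39°C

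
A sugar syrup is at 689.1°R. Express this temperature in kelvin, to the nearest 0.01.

382.83 K

In Celsius: (689.1 - 491.67) × 5/9 = 109.6833°C.
In kelvin: 109.6833 + 273.15 = 382.83 K.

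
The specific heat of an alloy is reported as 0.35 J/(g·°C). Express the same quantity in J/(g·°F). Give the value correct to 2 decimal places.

0.19 J/(g·°F)

The quantity depends on a temperature interval, so only the ratio of degree sizes applies; the offset between the scales is irrelevant.
A change of 1°F is a change of 5/9°C, so per °F the value is 0.35 × 5/9 = 0.19.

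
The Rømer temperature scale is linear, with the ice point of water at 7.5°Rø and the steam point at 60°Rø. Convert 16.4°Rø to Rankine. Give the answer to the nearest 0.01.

522.18°R

Linear interpolation between the fixed points: C = (16.4 - 7.5) × 100 / (60 - 7.5) = 16.9524°C.
Then 16.9524 × 1.8 + 491.67 = 522.18°R.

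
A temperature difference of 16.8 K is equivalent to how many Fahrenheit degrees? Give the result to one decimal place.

An interval of 1 K corresponds to 1.8°F.
16.8 × 1.8 = 30.2.

30.2°F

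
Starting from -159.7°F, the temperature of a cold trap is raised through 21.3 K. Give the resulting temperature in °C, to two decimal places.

-85.20°C

Initial temperature in Celsius: (-159.7 - 32) × 5/9 = -106.5000°C.
The 21.3 K change is an interval; Kelvin and Celsius degrees are the same size, so ΔC = +21.3°C.
Final Celsius temperature: -106.5000 + 21.3000 = -85.2000°C.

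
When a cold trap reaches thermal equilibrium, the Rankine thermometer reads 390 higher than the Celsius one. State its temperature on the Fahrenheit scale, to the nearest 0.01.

-196.76°F

Let x be the Celsius reading; then the Rankine reading is 1.8·x + 491.67.
(1.8·x + 491.67) - x = 390  ⇒  (0.8)·x = -101.67  ⇒  x = -127.0875°C.
In Fahrenheit: -127.0875 × 1.8 + 32 = -196.76°F.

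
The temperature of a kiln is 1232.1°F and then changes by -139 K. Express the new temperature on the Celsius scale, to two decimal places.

Initial temperature in Celsius: (1232.1 - 32) × 5/9 = 666.7222°C.
The 139 K change is an interval; Kelvin and Celsius degrees are the same size, so ΔC = -139°C.
Final Celsius temperature: 666.7222 - 139.0000 = 527.7222°C.

527.72°C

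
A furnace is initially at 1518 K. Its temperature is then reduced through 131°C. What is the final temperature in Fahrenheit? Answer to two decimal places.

Initial temperature in Celsius: 1518 - 273.15 = 1244.8500°C.
Final Celsius temperature: 1244.8500 - 131.0000 = 1113.8500°C.
In Fahrenheit: 1113.8500 × 1.8 + 32 = 2036.93°F.

2036.93°F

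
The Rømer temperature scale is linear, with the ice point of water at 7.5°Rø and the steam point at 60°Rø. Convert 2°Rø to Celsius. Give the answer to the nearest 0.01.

-10.48°C

Linear interpolation between the fixed points: C = (2 - 7.5) × 100 / (60 - 7.5) = -10.4762°C.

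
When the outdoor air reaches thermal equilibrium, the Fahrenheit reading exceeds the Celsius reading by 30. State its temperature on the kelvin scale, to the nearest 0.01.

Let x be the Fahrenheit reading; then the Celsius reading is 5/9·x - 17.7778.
(5/9·x - 17.7778) - x = -30  ⇒  (-4/9)·x = -12.2222  ⇒  x = 27.5000°F.
In Celsius: (27.5 - 32) × 5/9 = -2.5000°C.
In kelvin: -2.5000 + 273.15 = 270.65 K.

270.65 K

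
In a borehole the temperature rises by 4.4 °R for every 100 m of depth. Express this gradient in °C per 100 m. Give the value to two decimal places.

The quantity depends on a temperature interval, so only the ratio of degree sizes applies; the offset between the scales is irrelevant.
A change of 1°R is a change of 5/9°C, so 4.4 × 5/9 = 2.44.

2.44 °C/100 m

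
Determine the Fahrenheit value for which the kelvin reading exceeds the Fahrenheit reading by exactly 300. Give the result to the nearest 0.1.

Let F be the Fahrenheit reading. The kelvin reading is K = 5/9·F + 255.372.
Require K - F = 300: (-4/9)·F + 255.372 = 300.
F = (300 - 255.372) / (-4/9) = -100.4.

-100.4°F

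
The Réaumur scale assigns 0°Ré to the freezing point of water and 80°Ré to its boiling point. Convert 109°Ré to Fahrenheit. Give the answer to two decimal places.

Linear interpolation between the fixed points: C = (109 - 0) × 100 / (80 - 0) = 136.2500°C.
Then 136.2500 × 1.8 + 32 = 277.25°F.

277.25°F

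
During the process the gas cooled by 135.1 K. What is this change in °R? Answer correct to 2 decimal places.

243.18°R

Only the scale ratio 1.8 matters for a change in temperature.
135.1 × 1.8 = 243.18.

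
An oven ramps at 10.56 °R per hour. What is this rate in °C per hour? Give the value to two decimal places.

Since only a temperature interval is involved, the additive offset between the scales drops out.
A change of 1°R is a change of 5/9°C, so 10.56 × 5/9 = 5.87.

5.87 °C/hour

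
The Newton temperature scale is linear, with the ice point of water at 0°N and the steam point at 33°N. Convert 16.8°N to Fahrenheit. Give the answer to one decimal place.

Linear interpolation between the fixed points: C = (16.8 - 0) × 100 / (33 - 0) = 50.9091°C.
Then 50.9091 × 1.8 + 32 = 123.6°F.

123.6°F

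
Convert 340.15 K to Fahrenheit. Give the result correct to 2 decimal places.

152.60°F

In Celsius: 340.15 - 273.15 = 67.0000°C.
In Fahrenheit: 67.0000 × 1.8 + 32 = 152.60°F.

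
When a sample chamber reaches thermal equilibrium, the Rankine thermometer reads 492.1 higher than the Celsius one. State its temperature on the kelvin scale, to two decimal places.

273.69 K

Let x be the Celsius reading; then the Rankine reading is 1.8·x + 491.67.
(1.8·x + 491.67) - x = 492.1  ⇒  (0.8)·x = 0.43  ⇒  x = 0.5375°C.
In kelvin: 0.5375 + 273.15 = 273.69 K.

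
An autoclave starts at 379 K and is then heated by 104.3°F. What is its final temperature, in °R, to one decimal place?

Initial temperature in Celsius: 379 - 273.15 = 105.8500°C.
The 104.3°F change is an interval, so only the factor 5/9 applies: +104.3 × 5/9 = +57.9444°C.
Final Celsius temperature: 105.8500 + 57.9444 = 163.7944°C.
In Rankine: 163.7944 × 1.8 + 491.67 = 786.5°R.

786.5°R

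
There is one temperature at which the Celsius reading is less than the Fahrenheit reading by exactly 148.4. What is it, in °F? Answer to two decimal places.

Let F be the Fahrenheit reading. The Celsius reading is C = 5/9·F - 17.7778.
Require C - F = -148.4: (-4/9)·F - 17.7778 = -148.4.
F = (-148.4 + 17.7778) / (-4/9) = 293.90.

293.90°F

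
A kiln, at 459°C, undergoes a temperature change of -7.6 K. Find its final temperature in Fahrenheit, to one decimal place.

The 7.6 K change is an interval; Kelvin and Celsius degrees are the same size, so ΔC = -7.6°C.
Final Celsius temperature: 459.0000 - 7.6000 = 451.4000°C.
In Fahrenheit: 451.4000 × 1.8 + 32 = 844.5°F.

844.5°F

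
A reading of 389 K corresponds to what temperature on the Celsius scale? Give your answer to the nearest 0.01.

115.85°C

In Celsius: 389 - 273.15 = 115.8500°C.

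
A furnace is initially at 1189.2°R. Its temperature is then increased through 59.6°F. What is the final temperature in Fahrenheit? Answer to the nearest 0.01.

Initial temperature in Celsius: (1189.2 - 491.67) × 5/9 = 387.5167°C.
The 59.6°F change is an interval, so only the factor 5/9 applies: +59.6 × 5/9 = +33.1111°C.
Final Celsius temperature: 387.5167 + 33.1111 = 420.6278°C.
In Fahrenheit: 420.6278 × 1.8 + 32 = 789.13°F.

789.13°F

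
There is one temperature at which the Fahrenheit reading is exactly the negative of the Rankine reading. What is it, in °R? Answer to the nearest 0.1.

229.8°R

Let R be the Rankine reading. The Fahrenheit reading is F = 1·R - 459.67.
Require F = -1·R: 1·R - 459.67 = -1·R.
(2)·R = 459.67  ⇒  R = 229.8.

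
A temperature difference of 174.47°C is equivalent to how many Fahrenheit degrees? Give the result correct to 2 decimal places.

314.05°F

An interval of 1°C corresponds to 1.8°F.
174.47 × 1.8 = 314.05.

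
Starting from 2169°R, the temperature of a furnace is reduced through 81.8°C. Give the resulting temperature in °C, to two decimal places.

Initial temperature in Celsius: (2169 - 491.67) × 5/9 = 931.8500°C.
Final Celsius temperature: 931.8500 - 81.8000 = 850.0500°C.

850.05°C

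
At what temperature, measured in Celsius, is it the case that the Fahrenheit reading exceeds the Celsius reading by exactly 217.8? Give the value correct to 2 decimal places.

Let C be the Celsius reading. The Fahrenheit reading is F = 1.8·C + 32.
Require F - C = 217.8: (0.8)·C + 32 = 217.8.
C = (217.8 - 32) / (0.8) = 232.25.

232.25°C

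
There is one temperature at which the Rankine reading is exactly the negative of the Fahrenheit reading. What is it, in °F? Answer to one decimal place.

Let F be the Fahrenheit reading. The Rankine reading is R = 1·F + 459.67.
Require R = -1·F: 1·F + 459.67 = -1·F.
(2)·F = -459.67  ⇒  F = -229.8.

-229.8°F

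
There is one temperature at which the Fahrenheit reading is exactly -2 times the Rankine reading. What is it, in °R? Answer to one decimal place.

Let R be the Rankine reading. The Fahrenheit reading is F = 1·R - 459.67.
Require F = -2·R: 1·R - 459.67 = -2·R.
(3)·R = 459.67  ⇒  R = 153.2.

153.2°R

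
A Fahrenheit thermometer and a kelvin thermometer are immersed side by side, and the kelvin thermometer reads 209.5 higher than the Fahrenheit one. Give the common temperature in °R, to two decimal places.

562.88°R

Let x be the Fahrenheit reading; then the kelvin reading is 5/9·x + 255.372.
(5/9·x + 255.372) - x = 209.5  ⇒  (-4/9)·x = -45.8722  ⇒  x = 103.2125°F.
In Celsius: (103.2125 - 32) × 5/9 = 39.5625°C.
In Rankine: 39.5625 × 1.8 + 491.67 = 562.88°R.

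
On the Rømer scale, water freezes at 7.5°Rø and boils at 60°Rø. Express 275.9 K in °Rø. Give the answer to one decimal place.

First in Celsius: 275.9 - 273.15 = 2.7500°C.
Linearly onto the Rømer scale: 7.5 + (2.7500 / 100) × (60 - 7.5) = 8.9°Rø.

8.9°Rø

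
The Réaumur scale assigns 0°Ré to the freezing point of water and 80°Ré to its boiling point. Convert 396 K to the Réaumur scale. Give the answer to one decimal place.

First in Celsius: 396 - 273.15 = 122.8500°C.
Linearly onto the Réaumur scale: 0 + (122.8500 / 100) × (80 - 0) = 98.3°Ré.

98.3°Ré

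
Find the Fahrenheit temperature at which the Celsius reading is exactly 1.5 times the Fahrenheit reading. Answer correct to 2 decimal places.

-18.82°F

Let F be the Fahrenheit reading. The Celsius reading is C = 5/9·F - 17.7778.
Require C = 1.5·F: 5/9·F - 17.7778 = 1.5·F.
(-17/18)·F = 17.7778  ⇒  F = -18.82.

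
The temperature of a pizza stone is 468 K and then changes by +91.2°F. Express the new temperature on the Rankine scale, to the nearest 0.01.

933.60°R

Initial temperature in Celsius: 468 - 273.15 = 194.8500°C.
The 91.2°F change is an interval, so only the factor 5/9 applies: +91.2 × 5/9 = +50.6667°C.
Final Celsius temperature: 194.8500 + 50.6667 = 245.5167°C.
In Rankine: 245.5167 × 1.8 + 491.67 = 933.60°R.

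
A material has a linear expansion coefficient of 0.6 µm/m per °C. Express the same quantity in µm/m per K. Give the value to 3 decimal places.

The quantity depends on a temperature interval, so only the ratio of degree sizes applies; the offset between the scales is irrelevant.
A change of 1 K is a change of 1°C, so per K the value is 0.6 × 1 = 0.600.

0.600 µm/m per K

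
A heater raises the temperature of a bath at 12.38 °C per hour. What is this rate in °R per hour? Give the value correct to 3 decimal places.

Since only a temperature interval is involved, the additive offset between the scales drops out.
A change of 1°C is a change of 1.8°R, so 12.38 × 1.8 = 22.284.

22.284 °R/hour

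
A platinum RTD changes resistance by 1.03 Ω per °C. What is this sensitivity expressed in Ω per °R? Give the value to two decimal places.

0.57 Ω per °R

Since only a temperature interval is involved, the additive offset between the scales drops out.
A change of 1°R is a change of 5/9°C, so per °R the value is 1.03 × 5/9 = 0.57.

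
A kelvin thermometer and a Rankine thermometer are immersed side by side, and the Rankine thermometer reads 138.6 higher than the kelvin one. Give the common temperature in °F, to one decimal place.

Let x be the kelvin reading; then the Rankine reading is 1.8·x.
(1.8·x) - x = 138.6  ⇒  (0.8)·x = 138.6  ⇒  x = 173.2500 K.
In Celsius: 173.25 - 273.15 = -99.9000°C.
In Fahrenheit: -99.9000 × 1.8 + 32 = -147.8°F.

-147.8°F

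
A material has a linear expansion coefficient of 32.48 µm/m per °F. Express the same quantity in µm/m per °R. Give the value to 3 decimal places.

The quantity depends on a temperature interval, so only the ratio of degree sizes applies; the offset between the scales is irrelevant.
A change of 1°R is a change of 1°F, so per °R the value is 32.48 × 1 = 32.480.

32.480 µm/m per °R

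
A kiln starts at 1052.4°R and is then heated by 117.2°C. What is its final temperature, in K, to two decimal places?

Initial temperature in Celsius: (1052.4 - 491.67) × 5/9 = 311.5167°C.
Final Celsius temperature: 311.5167 + 117.2000 = 428.7167°C.
In kelvin: 428.7167 + 273.15 = 701.87 K.

701.87 K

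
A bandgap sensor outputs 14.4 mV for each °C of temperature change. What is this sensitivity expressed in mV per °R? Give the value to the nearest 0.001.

The quantity depends on a temperature interval, so only the ratio of degree sizes applies; the offset between the scales is irrelevant.
A change of 1°R is a change of 5/9°C, so per °R the value is 14.4 × 5/9 = 8.000.

8.000 mV per °R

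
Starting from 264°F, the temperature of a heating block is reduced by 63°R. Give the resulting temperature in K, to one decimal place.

Initial temperature in Celsius: (264 - 32) × 5/9 = 128.8889°C.
The 63°R change is an interval, so only the factor 5/9 applies: -63 × 5/9 = -35.0000°C.
Final Celsius temperature: 128.8889 - 35.0000 = 93.8889°C.
In kelvin: 93.8889 + 273.15 = 367.0 K.

367.0 K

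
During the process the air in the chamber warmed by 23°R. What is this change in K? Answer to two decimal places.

For a temperature interval the offset drops out; only the factor 5/9 applies.
23 × 5/9 = 12.78.

12.78 K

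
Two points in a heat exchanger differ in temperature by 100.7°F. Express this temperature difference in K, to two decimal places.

An interval of 1°F corresponds to 5/9 K.
100.7 × 5/9 = 55.94.

55.94 K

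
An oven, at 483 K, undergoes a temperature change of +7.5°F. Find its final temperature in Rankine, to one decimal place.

Initial temperature in Celsius: 483 - 273.15 = 209.8500°C.
The 7.5°F change is an interval, so only the factor 5/9 applies: +7.5 × 5/9 = +4.1667°C.
Final Celsius temperature: 209.8500 + 4.1667 = 214.0167°C.
In Rankine: 214.0167 × 1.8 + 491.67 = 876.9°R.

876.9°R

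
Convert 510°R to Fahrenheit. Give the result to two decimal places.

In Celsius: (510 - 491.67) × 5/9 = 10.1833°C.
In Fahrenheit: 10.1833 × 1.8 + 32 = 50.33°F.

50.33°F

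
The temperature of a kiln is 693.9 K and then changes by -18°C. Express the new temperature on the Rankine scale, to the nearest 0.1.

1216.6°R

Initial temperature in Celsius: 693.9 - 273.15 = 420.7500°C.
Final Celsius temperature: 420.7500 - 18.0000 = 402.7500°C.
In Rankine: 402.7500 × 1.8 + 491.67 = 1216.6°R.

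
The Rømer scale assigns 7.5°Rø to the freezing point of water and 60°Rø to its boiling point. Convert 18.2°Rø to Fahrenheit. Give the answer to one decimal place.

68.7°F

Linear interpolation between the fixed points: C = (18.2 - 7.5) × 100 / (60 - 7.5) = 20.3810°C.
Then 20.3810 × 1.8 + 32 = 68.7°F.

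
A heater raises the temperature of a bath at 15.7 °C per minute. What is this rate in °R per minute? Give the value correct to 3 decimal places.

28.260 °R/minute

The quantity depends on a temperature interval, so only the ratio of degree sizes applies; the offset between the scales is irrelevant.
A change of 1°C is a change of 1.8°R, so 15.7 × 1.8 = 28.260.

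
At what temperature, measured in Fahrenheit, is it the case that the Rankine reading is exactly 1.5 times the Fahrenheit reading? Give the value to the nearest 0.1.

919.3°F

Let F be the Fahrenheit reading. The Rankine reading is R = 1·F + 459.67.
Require R = 1.5·F: 1·F + 459.67 = 1.5·F.
(-0.5)·F = -459.67  ⇒  F = 919.3.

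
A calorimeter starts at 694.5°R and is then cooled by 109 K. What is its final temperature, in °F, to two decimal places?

38.63°F

Initial temperature in Celsius: (694.5 - 491.67) × 5/9 = 112.6833°C.
The 109 K change is an interval; Kelvin and Celsius degrees are the same size, so ΔC = -109°C.
Final Celsius temperature: 112.6833 - 109.0000 = 3.6833°C.
In Fahrenheit: 3.6833 × 1.8 + 32 = 38.63°F.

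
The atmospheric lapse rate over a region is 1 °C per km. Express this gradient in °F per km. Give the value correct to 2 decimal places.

Since only a temperature interval is involved, the additive offset between the scales drops out.
A change of 1°C is a change of 1.8°F, so 1 × 1.8 = 1.80.

1.80 °F/km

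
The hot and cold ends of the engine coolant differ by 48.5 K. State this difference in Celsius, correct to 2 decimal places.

48.50°C

Kelvin and Celsius degrees are the same size, so the interval is unchanged: 48.50.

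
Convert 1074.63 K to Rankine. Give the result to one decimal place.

In Celsius: 1074.63 - 273.15 = 801.4800°C.
In Rankine: 801.4800 × 1.8 + 491.67 = 1934.3°R.

1934.3°R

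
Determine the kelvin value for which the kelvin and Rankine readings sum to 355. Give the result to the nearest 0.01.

126.79 K

Let K be the kelvin reading. The Rankine reading is R = 1.8·K.
Require K + R = 355: (2.8)·K = 355.
K = (355) / (2.8) = 126.79.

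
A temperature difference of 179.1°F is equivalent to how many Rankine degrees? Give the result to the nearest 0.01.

Fahrenheit and Rankine degrees are the same size, so the interval is unchanged: 179.10.

179.10°R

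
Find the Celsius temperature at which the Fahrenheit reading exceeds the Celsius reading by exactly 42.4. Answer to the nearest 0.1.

13.0°C

Let C be the Celsius reading. The Fahrenheit reading is F = 1.8·C + 32.
Require F - C = 42.4: (0.8)·C + 32 = 42.4.
C = (42.4 - 32) / (0.8) = 13.0.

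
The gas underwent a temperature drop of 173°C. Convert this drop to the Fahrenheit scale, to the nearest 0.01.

For a temperature interval the offset drops out; only the factor 1.8 applies.
173 × 1.8 = 311.40.

311.40°F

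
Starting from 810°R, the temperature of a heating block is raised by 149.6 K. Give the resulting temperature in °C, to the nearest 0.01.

326.45°C

Initial temperature in Celsius: (810 - 491.67) × 5/9 = 176.8500°C.
The 149.6 K change is an interval; Kelvin and Celsius degrees are the same size, so ΔC = +149.6°C.
Final Celsius temperature: 176.8500 + 149.6000 = 326.4500°C.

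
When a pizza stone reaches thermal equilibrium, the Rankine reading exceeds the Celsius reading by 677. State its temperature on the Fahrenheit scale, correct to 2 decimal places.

Let x be the Celsius reading; then the Rankine reading is 1.8·x + 491.67.
(1.8·x + 491.67) - x = 677  ⇒  (0.8)·x = 185.33  ⇒  x = 231.6625°C.
In Fahrenheit: 231.6625 × 1.8 + 32 = 448.99°F.

448.99°F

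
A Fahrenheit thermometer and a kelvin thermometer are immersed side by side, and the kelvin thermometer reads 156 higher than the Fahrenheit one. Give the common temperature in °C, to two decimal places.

106.44°C

Let x be the Fahrenheit reading; then the kelvin reading is 5/9·x + 255.372.
(5/9·x + 255.372) - x = 156  ⇒  (-4/9)·x = -99.3722  ⇒  x = 223.5875°F.
In Celsius: (223.5875 - 32) × 5/9 = 106.44°C.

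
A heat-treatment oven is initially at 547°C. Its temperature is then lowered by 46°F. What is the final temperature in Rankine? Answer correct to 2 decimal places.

The 46°F change is an interval, so only the factor 5/9 applies: -46 × 5/9 = -25.5556°C.
Final Celsius temperature: 547.0000 - 25.5556 = 521.4444°C.
In Rankine: 521.4444 × 1.8 + 491.67 = 1430.27°R.

1430.27°R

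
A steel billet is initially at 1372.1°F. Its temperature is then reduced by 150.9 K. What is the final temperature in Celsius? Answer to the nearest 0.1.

593.6°C

Initial temperature in Celsius: (1372.1 - 32) × 5/9 = 744.5000°C.
The 150.9 K change is an interval; Kelvin and Celsius degrees are the same size, so ΔC = -150.9°C.
Final Celsius temperature: 744.5000 - 150.9000 = 593.6000°C.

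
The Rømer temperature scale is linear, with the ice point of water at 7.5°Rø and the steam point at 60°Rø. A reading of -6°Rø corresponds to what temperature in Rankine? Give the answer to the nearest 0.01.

Linear interpolation between the fixed points: C = (-6 - 7.5) × 100 / (60 - 7.5) = -25.7143°C.
Then -25.7143 × 1.8 + 491.67 = 445.38°R.

445.38°R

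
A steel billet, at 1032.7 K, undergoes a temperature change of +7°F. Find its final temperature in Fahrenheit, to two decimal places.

Initial temperature in Celsius: 1032.7 - 273.15 = 759.5500°C.
The 7°F change is an interval, so only the factor 5/9 applies: +7 × 5/9 = +3.8889°C.
Final Celsius temperature: 759.5500 + 3.8889 = 763.4389°C.
In Fahrenheit: 763.4389 × 1.8 + 32 = 1406.19°F.

1406.19°F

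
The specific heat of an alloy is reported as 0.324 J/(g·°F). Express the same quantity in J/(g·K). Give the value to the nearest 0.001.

0.583 J/(g·K)

Since only a temperature interval is involved, the additive offset between the scales drops out.
A change of 1 K is a change of 1.8°F, so per K the value is 0.324 × 1.8 = 0.583.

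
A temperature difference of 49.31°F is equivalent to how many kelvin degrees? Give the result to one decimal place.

An interval of 1°F corresponds to 5/9 K.
49.31 × 5/9 = 27.4.

27.4 K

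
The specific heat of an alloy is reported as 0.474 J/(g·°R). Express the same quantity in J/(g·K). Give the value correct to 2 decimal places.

0.85 J/(g·K)

The quantity depends on a temperature interval, so only the ratio of degree sizes applies; the offset between the scales is irrelevant.
A change of 1 K is a change of 1.8°R, so per K the value is 0.474 × 1.8 = 0.85.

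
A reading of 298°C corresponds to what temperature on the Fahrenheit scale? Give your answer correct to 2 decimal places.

In Fahrenheit: 298.0000 × 1.8 + 32 = 568.40°F.

568.40°F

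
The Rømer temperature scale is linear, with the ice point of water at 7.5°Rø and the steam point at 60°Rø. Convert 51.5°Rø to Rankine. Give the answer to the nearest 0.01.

642.53°R

Linear interpolation between the fixed points: C = (51.5 - 7.5) × 100 / (60 - 7.5) = 83.8095°C.
Then 83.8095 × 1.8 + 491.67 = 642.53°R.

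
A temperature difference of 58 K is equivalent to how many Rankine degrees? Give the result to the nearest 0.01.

104.40°R

For a temperature interval the offset drops out; only the factor 1.8 applies.
58 × 1.8 = 104.40.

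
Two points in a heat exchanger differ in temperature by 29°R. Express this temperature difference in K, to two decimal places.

16.11 K

For a temperature interval the offset drops out; only the factor 5/9 applies.
29 × 5/9 = 16.11.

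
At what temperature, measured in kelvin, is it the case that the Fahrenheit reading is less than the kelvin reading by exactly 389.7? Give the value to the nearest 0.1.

Let K be the kelvin reading. The Fahrenheit reading is F = 1.8·K - 459.67.
Require F - K = -389.7: (0.8)·K - 459.67 = -389.7.
K = (-389.7 + 459.67) / (0.8) = 87.5.

87.5 K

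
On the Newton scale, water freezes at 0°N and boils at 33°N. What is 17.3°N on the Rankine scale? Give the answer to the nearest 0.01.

Linear interpolation between the fixed points: C = (17.3 - 0) × 100 / (33 - 0) = 52.4242°C.
Then 52.4242 × 1.8 + 491.67 = 586.03°R.

586.03°R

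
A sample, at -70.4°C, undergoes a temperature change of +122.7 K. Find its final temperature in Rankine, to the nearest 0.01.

585.81°R

The 122.7 K change is an interval; Kelvin and Celsius degrees are the same size, so ΔC = +122.7°C.
Final Celsius temperature: -70.4000 + 122.7000 = 52.3000°C.
In Rankine: 52.3000 × 1.8 + 491.67 = 585.81°R.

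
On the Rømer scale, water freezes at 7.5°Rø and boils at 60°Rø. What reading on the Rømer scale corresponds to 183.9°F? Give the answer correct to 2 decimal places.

First in Celsius: (183.9 - 32) × 5/9 = 84.3889°C.
Linearly onto the Rømer scale: 7.5 + (84.3889 / 100) × (60 - 7.5) = 51.80°Rø.

51.80°Rø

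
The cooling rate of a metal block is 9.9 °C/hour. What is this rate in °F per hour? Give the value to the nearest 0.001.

Since only a temperature interval is involved, the additive offset between the scales drops out.
A change of 1°C is a change of 1.8°F, so 9.9 × 1.8 = 17.820.

17.820 °F/hour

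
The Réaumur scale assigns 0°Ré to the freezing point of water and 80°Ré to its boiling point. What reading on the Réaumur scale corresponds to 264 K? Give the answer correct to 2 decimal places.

-7.32°Ré

First in Celsius: 264 - 273.15 = -9.1500°C.
Linearly onto the Réaumur scale: 0 + (-9.1500 / 100) × (80 - 0) = -7.32°Ré.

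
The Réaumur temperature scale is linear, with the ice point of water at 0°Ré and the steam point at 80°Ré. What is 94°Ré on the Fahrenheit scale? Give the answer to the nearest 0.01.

Linear interpolation between the fixed points: C = (94 - 0) × 100 / (80 - 0) = 117.5000°C.
Then 117.5000 × 1.8 + 32 = 243.50°F.

243.50°F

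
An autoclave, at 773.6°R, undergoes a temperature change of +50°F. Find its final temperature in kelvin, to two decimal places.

Initial temperature in Celsius: (773.6 - 491.67) × 5/9 = 156.6278°C.
The 50°F change is an interval, so only the factor 5/9 applies: +50 × 5/9 = +27.7778°C.
Final Celsius temperature: 156.6278 + 27.7778 = 184.4056°C.
In kelvin: 184.4056 + 273.15 = 457.56 K.

457.56 K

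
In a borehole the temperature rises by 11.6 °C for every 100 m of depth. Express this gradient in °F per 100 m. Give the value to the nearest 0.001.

The quantity depends on a temperature interval, so only the ratio of degree sizes applies; the offset between the scales is irrelevant.
A change of 1°C is a change of 1.8°F, so 11.6 × 1.8 = 20.880.

20.880 °F/100 m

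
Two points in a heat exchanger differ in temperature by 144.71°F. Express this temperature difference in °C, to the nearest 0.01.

80.39°C

An interval of 1°F corresponds to 5/9°C.
144.71 × 5/9 = 80.39.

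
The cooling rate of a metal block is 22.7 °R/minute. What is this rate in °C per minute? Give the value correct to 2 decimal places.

Since only a temperature interval is involved, the additive offset between the scales drops out.
A change of 1°R is a change of 5/9°C, so 22.7 × 5/9 = 12.61.

12.61 °C/minute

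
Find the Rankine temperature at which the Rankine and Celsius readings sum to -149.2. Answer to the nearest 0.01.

Let R be the Rankine reading. The Celsius reading is C = 5/9·R - 273.15.
Require R + C = -149.2: (14/9)·R - 273.15 = -149.2.
R = (-149.2 + 273.15) / (14/9) = 79.68.

79.68°R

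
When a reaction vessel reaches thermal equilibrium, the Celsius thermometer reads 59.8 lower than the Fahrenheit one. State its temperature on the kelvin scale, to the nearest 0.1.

Let x be the Fahrenheit reading; then the Celsius reading is 5/9·x - 17.7778.
(5/9·x - 17.7778) - x = -59.8  ⇒  (-4/9)·x = -42.0222  ⇒  x = 94.5500°F.
In Celsius: (94.55 - 32) × 5/9 = 34.7500°C.
In kelvin: 34.7500 + 273.15 = 307.9 K.

307.9 K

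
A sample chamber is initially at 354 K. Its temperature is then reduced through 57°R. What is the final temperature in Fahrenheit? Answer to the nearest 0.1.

120.5°F

Initial temperature in Celsius: 354 - 273.15 = 80.8500°C.
The 57°R change is an interval, so only the factor 5/9 applies: -57 × 5/9 = -31.6667°C.
Final Celsius temperature: 80.8500 - 31.6667 = 49.1833°C.
In Fahrenheit: 49.1833 × 1.8 + 32 = 120.5°F.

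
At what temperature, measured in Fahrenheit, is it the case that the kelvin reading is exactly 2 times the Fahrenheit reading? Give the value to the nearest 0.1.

176.8°F

Let F be the Fahrenheit reading. The kelvin reading is K = 5/9·F + 255.372.
Require K = 2·F: 5/9·F + 255.372 = 2·F.
(-13/9)·F = -255.372  ⇒  F = 176.8.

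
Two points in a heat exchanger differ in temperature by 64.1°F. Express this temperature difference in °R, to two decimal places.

64.10°R

Fahrenheit and Rankine degrees are the same size, so the interval is unchanged: 64.10.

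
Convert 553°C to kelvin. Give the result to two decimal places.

826.15 K

In kelvin: 553.0000 + 273.15 = 826.15 K.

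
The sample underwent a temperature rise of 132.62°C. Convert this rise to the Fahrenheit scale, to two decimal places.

238.72°F

Only the scale ratio 1.8 matters for a change in temperature.
132.62 × 1.8 = 238.72.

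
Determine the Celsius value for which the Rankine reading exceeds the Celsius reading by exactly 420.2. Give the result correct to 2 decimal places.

-89.34°C

Let C be the Celsius reading. The Rankine reading is R = 1.8·C + 491.67.
Require R - C = 420.2: (0.8)·C + 491.67 = 420.2.
C = (420.2 - 491.67) / (0.8) = -89.34.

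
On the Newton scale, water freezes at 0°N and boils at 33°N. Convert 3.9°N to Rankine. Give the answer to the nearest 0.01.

512.94°R

Linear interpolation between the fixed points: C = (3.9 - 0) × 100 / (33 - 0) = 11.8182°C.
Then 11.8182 × 1.8 + 491.67 = 512.94°R.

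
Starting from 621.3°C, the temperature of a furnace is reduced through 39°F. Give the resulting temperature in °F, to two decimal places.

1111.34°F

The 39°F change is an interval, so only the factor 5/9 applies: -39 × 5/9 = -21.6667°C.
Final Celsius temperature: 621.3000 - 21.6667 = 599.6333°C.
In Fahrenheit: 599.6333 × 1.8 + 32 = 1111.34°F.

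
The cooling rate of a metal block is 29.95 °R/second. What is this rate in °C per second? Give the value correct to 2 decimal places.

Since only a temperature interval is involved, the additive offset between the scales drops out.
A change of 1°R is a change of 5/9°C, so 29.95 × 5/9 = 16.64.

16.64 °C/second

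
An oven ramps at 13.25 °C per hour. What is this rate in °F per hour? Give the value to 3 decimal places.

23.850 °F/hour

The quantity depends on a temperature interval, so only the ratio of degree sizes applies; the offset between the scales is irrelevant.
A change of 1°C is a change of 1.8°F, so 13.25 × 1.8 = 23.850.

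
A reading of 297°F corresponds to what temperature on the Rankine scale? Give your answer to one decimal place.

756.7°R

In Celsius: (297 - 32) × 5/9 = 147.2222°C.
In Rankine: 147.2222 × 1.8 + 491.67 = 756.7°R.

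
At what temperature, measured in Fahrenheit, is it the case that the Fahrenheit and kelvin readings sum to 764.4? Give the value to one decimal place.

327.2°F

Let F be the Fahrenheit reading. The kelvin reading is K = 5/9·F + 255.372.
Require F + K = 764.4: (14/9)·F + 255.372 = 764.4.
F = (764.4 - 255.372) / (14/9) = 327.2.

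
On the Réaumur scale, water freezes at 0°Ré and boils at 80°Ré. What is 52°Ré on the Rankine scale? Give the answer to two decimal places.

608.67°R

Linear interpolation between the fixed points: C = (52 - 0) × 100 / (80 - 0) = 65.0000°C.
Then 65.0000 × 1.8 + 491.67 = 608.67°R.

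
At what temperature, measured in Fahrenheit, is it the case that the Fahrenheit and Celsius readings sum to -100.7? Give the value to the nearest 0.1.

-53.3°F

Let F be the Fahrenheit reading. The Celsius reading is C = 5/9·F - 17.7778.
Require F + C = -100.7: (14/9)·F - 17.7778 = -100.7.
F = (-100.7 + 17.7778) / (14/9) = -53.3.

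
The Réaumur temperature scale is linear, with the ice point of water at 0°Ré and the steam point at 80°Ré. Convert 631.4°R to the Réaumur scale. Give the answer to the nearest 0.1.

First in Celsius: (631.4 - 491.67) × 5/9 = 77.6278°C.
Linearly onto the Réaumur scale: 0 + (77.6278 / 100) × (80 - 0) = 62.1°Ré.

62.1°Ré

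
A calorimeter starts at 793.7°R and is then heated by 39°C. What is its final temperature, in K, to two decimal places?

479.94 K

Initial temperature in Celsius: (793.7 - 491.67) × 5/9 = 167.7944°C.
Final Celsius temperature: 167.7944 + 39.0000 = 206.7944°C.
In kelvin: 206.7944 + 273.15 = 479.94 K.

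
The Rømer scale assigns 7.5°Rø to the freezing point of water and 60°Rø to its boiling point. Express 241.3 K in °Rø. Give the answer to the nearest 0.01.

-9.22°Rø

First in Celsius: 241.3 - 273.15 = -31.8500°C.
Linearly onto the Rømer scale: 7.5 + (-31.8500 / 100) × (60 - 7.5) = -9.22°Rø.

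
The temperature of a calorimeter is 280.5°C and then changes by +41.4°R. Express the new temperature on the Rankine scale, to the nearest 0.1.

1038.0°R

The 41.4°R change is an interval, so only the factor 5/9 applies: +41.4 × 5/9 = +23.0000°C.
Final Celsius temperature: 280.5000 + 23.0000 = 303.5000°C.
In Rankine: 303.5000 × 1.8 + 491.67 = 1038.0°R.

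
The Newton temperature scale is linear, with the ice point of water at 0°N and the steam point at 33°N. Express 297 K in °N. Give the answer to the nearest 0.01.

7.87°N

First in Celsius: 297 - 273.15 = 23.8500°C.
Linearly onto the Newton scale: 0 + (23.8500 / 100) × (33 - 0) = 7.87°N.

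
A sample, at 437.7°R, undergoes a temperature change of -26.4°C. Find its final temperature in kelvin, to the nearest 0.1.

216.8 K

Initial temperature in Celsius: (437.7 - 491.67) × 5/9 = -29.9833°C.
Final Celsius temperature: -29.9833 - 26.4000 = -56.3833°C.
In kelvin: -56.3833 + 273.15 = 216.8 K.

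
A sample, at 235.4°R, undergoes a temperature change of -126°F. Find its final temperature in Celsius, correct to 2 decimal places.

-212.37°C

Initial temperature in Celsius: (235.4 - 491.67) × 5/9 = -142.3722°C.
The 126°F change is an interval, so only the factor 5/9 applies: -126 × 5/9 = -70.0000°C.
Final Celsius temperature: -142.3722 - 70.0000 = -212.3722°C.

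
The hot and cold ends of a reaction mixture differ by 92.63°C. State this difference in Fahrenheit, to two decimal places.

166.73°F

An interval of 1°C corresponds to 1.8°F.
92.63 × 1.8 = 166.73.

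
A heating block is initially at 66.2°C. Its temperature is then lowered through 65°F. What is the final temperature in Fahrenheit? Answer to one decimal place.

The 65°F change is an interval, so only the factor 5/9 applies: -65 × 5/9 = -36.1111°C.
Final Celsius temperature: 66.2000 - 36.1111 = 30.0889°C.
In Fahrenheit: 30.0889 × 1.8 + 32 = 86.2°F.

86.2°F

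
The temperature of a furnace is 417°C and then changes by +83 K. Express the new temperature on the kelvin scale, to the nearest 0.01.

773.15 K

The 83 K change is an interval; Kelvin and Celsius degrees are the same size, so ΔC = +83°C.
Final Celsius temperature: 417.0000 + 83.0000 = 500.0000°C.
In kelvin: 500.0000 + 273.15 = 773.15 K.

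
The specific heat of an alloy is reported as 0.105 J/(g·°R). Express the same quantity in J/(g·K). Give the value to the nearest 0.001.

Since only a temperature interval is involved, the additive offset between the scales drops out.
A change of 1 K is a change of 1.8°R, so per K the value is 0.105 × 1.8 = 0.189.

0.189 J/(g·K)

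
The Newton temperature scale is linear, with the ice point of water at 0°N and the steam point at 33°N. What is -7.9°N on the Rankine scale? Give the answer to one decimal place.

448.6°R

Linear interpolation between the fixed points: C = (-7.9 - 0) × 100 / (33 - 0) = -23.9394°C.
Then -23.9394 × 1.8 + 491.67 = 448.6°R.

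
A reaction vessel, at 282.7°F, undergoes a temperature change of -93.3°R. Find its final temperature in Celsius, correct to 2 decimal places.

87.44°C

Initial temperature in Celsius: (282.7 - 32) × 5/9 = 139.2778°C.
The 93.3°R change is an interval, so only the factor 5/9 applies: -93.3 × 5/9 = -51.8333°C.
Final Celsius temperature: 139.2778 - 51.8333 = 87.4444°C.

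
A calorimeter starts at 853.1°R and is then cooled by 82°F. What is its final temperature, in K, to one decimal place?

Initial temperature in Celsius: (853.1 - 491.67) × 5/9 = 200.7944°C.
The 82°F change is an interval, so only the factor 5/9 applies: -82 × 5/9 = -45.5556°C.
Final Celsius temperature: 200.7944 - 45.5556 = 155.2389°C.
In kelvin: 155.2389 + 273.15 = 428.4 K.

428.4 K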